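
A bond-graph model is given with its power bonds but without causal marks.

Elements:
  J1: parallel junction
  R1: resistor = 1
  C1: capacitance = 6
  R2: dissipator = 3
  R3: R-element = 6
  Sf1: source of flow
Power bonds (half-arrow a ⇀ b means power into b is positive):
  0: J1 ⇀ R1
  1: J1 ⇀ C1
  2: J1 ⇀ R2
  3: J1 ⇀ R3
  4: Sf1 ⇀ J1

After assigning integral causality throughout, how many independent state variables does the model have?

1  (C1 all integral)

b4 stroke→Sf1  (Sf1: flow source, stroke at near end)
b1 stroke→J1  (prefer integral on C1)
b0 stroke→R1  (J1 effort already set via bond 1)
b2 stroke→R2  (common-e at J1 fixed by 1)
b3 stroke→R3  (J1 effort already set via bond 1)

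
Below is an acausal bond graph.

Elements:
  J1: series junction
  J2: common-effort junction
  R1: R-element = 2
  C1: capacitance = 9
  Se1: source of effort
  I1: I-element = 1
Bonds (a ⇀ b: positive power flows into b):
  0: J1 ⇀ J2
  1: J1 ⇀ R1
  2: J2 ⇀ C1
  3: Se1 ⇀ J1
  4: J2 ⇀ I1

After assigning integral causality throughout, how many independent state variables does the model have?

2  (C1, I1 all integral)

bond 3 stroke→J1  (Se1 fixes effort; stroke away)
bond 2 stroke→J2  (C1 outputs effort q/C1)
bond 0 stroke→J1  (0-jn J2 has e-setter on 2)
bond 4 stroke→I1  (0-jn J2 has e-setter on 2)
bond 1 stroke→R1  (J1: last free bond brings flow in)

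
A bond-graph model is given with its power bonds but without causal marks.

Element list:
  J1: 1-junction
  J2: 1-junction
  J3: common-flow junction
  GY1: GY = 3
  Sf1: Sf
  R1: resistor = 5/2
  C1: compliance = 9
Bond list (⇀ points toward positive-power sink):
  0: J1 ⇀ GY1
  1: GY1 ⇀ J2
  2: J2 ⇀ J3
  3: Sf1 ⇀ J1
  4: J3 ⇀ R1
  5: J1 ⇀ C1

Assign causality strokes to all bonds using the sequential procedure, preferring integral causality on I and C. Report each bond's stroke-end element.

#0 stroke→J1
#1 stroke→J2
#2 stroke→J3
#3 stroke→Sf1
#4 stroke→R1
#5 stroke→J1

b3 stroke at Sf1  (Sf1: flow source, stroke at near end)
b0 stroke at J1  (1-jn J1 has f-setter on 3)
b5 stroke at J1  (J1 flow already set via bond 3)
b1 stroke at J2  (GY GY1: same side as bond 0)
b2 stroke at J3  (only one flow-in slot at J2)
b4 stroke at R1  (J3 needs exactly one f-in)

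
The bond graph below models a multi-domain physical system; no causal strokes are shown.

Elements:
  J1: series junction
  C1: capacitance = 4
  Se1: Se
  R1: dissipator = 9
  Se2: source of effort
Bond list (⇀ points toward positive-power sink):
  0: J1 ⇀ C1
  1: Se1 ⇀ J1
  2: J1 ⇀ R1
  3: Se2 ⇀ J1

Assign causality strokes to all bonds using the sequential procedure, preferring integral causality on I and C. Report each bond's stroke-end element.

bond 0 |J1
bond 1 |J1
bond 2 |R1
bond 3 |J1

bond 1 →J1  (Se1 (Se) sets effort on bond)
bond 3 →J1  (Se2: effort source, stroke at far end)
bond 0 →J1  (prefer integral on C1)
bond 2 →R1  (J1: last free bond brings flow in)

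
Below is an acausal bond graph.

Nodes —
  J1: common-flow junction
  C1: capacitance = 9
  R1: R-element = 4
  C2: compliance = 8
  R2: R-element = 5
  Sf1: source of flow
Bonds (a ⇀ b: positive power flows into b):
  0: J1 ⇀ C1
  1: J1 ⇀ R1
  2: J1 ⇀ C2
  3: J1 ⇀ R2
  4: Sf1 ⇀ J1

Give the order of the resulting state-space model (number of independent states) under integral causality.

b4 →Sf1  (Sf1: flow source, stroke at near end)
b0 →J1  (J1 flow already set via bond 4)
b1 →J1  (J1: bond 4 brought flow, rest push out)
b2 →J1  (J1: bond 4 brought flow, rest push out)
b3 →J1  (1-jn J1 has f-setter on 4)

2  (C1, C2 all integral)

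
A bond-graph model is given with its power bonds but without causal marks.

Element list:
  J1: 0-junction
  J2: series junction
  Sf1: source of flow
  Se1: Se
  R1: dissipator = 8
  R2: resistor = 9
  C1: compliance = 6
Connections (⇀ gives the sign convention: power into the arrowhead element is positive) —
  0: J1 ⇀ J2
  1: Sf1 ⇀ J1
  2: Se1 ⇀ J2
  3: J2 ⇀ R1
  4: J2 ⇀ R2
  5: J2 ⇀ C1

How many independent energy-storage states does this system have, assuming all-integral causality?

1  (C1 all integral)

#1 stroke→Sf1  (source Sf1 imposes f)
#2 stroke→J2  (Se1 fixes effort; stroke away)
#0 stroke→J1  (closing 0-jn rule on J1)
#3 stroke→J2  (J2 flow already set via bond 0)
#4 stroke→J2  (1-jn J2 has f-setter on 0)
#5 stroke→J2  (common-f at J2 fixed by 0)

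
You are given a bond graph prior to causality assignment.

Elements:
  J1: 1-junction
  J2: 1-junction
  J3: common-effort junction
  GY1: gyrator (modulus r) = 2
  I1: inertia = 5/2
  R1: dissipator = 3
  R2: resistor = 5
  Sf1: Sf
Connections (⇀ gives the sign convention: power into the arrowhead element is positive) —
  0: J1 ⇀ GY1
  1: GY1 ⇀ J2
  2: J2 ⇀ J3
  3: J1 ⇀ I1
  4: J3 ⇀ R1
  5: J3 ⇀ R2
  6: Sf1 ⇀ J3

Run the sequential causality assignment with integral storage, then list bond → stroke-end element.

bond 6 →Sf1  (source Sf1 imposes f)
bond 3 →I1  (I1 integral (f out))
bond 0 →J1  (J1: bond 3 brought flow, rest push out)
bond 1 →J2  (GY GY1: same side as bond 0)
bond 2 →J3  (J2 needs exactly one f-in)
bond 4 →R1  (common-e at J3 fixed by 2)
bond 5 →R2  (0-jn J3 has e-setter on 2)

b0 stroke→J1
b1 stroke→J2
b2 stroke→J3
b3 stroke→I1
b4 stroke→R1
b5 stroke→R2
b6 stroke→Sf1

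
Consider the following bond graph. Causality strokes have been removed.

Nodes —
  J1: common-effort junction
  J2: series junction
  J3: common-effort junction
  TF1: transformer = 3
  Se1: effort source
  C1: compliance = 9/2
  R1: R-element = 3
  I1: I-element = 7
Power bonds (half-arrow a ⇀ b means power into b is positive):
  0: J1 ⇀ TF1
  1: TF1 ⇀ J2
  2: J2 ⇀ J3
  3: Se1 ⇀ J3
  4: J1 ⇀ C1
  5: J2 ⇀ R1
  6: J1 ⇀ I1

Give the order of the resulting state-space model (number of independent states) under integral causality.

bond 3 →J3  (Se1 (Se) sets effort on bond)
bond 2 →J2  (0-jn J3 has e-setter on 3)
bond 4 →J1  (C1: C, integral causality)
bond 0 →TF1  (J1 effort already set via bond 4)
bond 6 →I1  (J1 effort already set via bond 4)
bond 1 →J2  (through TF1, causality passes straight; one stroke at TF1)
bond 5 →R1  (only one flow-in slot at J2)

2  (C1, I1 all integral)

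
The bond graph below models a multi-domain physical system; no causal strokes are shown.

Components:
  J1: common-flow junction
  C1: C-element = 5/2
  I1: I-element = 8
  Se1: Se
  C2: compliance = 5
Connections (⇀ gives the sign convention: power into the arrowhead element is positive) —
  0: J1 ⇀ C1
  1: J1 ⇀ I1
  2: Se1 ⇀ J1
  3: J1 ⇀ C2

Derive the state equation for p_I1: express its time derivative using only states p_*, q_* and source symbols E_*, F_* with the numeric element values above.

dp_I1/dt = E_Se1 - 2*q_C1/5 - q_C2/5

#2 stroke→J1  (source Se1 imposes e)
#0 stroke→J1  (C1 integral (e out))
#1 stroke→I1  (prefer integral on I1)
#3 stroke→J1  (J1: bond 1 brought flow, rest push out)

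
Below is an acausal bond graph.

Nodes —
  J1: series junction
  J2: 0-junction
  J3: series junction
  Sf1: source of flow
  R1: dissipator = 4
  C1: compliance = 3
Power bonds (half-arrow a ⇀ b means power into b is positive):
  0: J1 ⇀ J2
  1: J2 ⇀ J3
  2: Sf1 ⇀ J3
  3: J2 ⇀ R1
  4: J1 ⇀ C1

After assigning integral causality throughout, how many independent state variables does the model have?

b2 stroke→Sf1  (Sf1 (Sf) sets flow on bond)
b1 stroke→J3  (common-f at J3 fixed by 2)
b4 stroke→J1  (C1: C, integral causality)
b0 stroke→J2  (J1: last free bond brings flow in)
b3 stroke→R1  (J2: bond 0 brought effort, rest push out)

1  (C1 all integral)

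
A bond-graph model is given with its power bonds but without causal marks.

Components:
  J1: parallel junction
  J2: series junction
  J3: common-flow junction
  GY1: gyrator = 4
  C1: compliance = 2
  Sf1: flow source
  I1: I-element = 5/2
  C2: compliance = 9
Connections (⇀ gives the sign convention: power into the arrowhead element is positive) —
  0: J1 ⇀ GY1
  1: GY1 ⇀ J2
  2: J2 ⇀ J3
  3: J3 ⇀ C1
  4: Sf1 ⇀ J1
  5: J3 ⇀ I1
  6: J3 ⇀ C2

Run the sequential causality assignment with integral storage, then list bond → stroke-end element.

#4 stroke→Sf1  (Sf1 fixes flow; stroke at Sf1)
#0 stroke→J1  (J1 needs exactly one e-in)
#1 stroke→J2  (GY1 both-in/both-out from 0)
#2 stroke→J3  (only one flow-in slot at J2)
#3 stroke→J3  (C1 integral (e out))
#5 stroke→I1  (I1 outputs flow p/I1)
#6 stroke→J3  (J3 flow already set via bond 5)

b0 stroke at J1
b1 stroke at J2
b2 stroke at J3
b3 stroke at J3
b4 stroke at Sf1
b5 stroke at I1
b6 stroke at J3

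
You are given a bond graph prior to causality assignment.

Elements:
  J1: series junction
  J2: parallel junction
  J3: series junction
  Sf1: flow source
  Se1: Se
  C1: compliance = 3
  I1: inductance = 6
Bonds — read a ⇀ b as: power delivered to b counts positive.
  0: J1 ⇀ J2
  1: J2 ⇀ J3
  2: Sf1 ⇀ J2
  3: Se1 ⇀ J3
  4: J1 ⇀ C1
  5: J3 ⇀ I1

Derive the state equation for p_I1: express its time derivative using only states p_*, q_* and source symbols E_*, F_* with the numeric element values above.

bond 2 stroke→Sf1  (Sf1 (Sf) sets flow on bond)
bond 3 stroke→J3  (Se1 fixes effort; stroke away)
bond 4 stroke→J1  (prefer integral on C1)
bond 0 stroke→J2  (only one flow-in slot at J1)
bond 1 stroke→J3  (0-jn J2 has e-setter on 0)
bond 5 stroke→I1  (only one flow-in slot at J3)

dp_I1/dt = E_Se1 - q_C1/3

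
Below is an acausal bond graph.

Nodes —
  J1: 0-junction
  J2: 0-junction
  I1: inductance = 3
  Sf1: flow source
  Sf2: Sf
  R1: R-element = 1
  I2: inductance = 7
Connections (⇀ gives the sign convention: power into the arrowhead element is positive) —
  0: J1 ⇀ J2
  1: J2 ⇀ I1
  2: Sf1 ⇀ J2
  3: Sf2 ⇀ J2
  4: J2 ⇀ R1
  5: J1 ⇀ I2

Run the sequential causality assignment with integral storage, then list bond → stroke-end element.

b2 |Sf1  (Sf1 fixes flow; stroke at Sf1)
b3 |Sf2  (Sf2 (Sf) sets flow on bond)
b1 |I1  (I1 integral (f out))
b5 |I2  (prefer integral on I2)
b0 |J1  (J1: last free bond brings effort in)
b4 |J2  (J2: last free bond brings effort in)

#0 stroke at J1
#1 stroke at I1
#2 stroke at Sf1
#3 stroke at Sf2
#4 stroke at J2
#5 stroke at I2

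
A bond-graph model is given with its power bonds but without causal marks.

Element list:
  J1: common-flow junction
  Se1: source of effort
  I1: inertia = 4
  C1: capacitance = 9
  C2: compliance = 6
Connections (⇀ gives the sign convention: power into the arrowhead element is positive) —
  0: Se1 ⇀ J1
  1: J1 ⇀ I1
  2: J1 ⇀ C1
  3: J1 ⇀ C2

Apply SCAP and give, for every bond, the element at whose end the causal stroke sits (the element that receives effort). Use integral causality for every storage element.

bond 0 →J1  (Se1: effort source, stroke at far end)
bond 1 →I1  (prefer integral on I1)
bond 2 →J1  (J1: bond 1 brought flow, rest push out)
bond 3 →J1  (1-jn J1 has f-setter on 1)

β0 |J1
β1 |I1
β2 |J1
β3 |J1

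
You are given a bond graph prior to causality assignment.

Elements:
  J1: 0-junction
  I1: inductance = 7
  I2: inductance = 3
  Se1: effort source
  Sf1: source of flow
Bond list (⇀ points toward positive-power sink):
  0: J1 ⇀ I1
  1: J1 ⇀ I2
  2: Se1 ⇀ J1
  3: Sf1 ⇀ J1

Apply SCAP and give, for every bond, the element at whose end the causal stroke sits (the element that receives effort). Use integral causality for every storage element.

β0 →I1
β1 →I2
β2 →J1
β3 →Sf1

β2 |J1  (source Se1 imposes e)
β3 |Sf1  (Sf1 fixes flow; stroke at Sf1)
β0 |I1  (J1 effort already set via bond 2)
β1 |I2  (0-jn J1 has e-setter on 2)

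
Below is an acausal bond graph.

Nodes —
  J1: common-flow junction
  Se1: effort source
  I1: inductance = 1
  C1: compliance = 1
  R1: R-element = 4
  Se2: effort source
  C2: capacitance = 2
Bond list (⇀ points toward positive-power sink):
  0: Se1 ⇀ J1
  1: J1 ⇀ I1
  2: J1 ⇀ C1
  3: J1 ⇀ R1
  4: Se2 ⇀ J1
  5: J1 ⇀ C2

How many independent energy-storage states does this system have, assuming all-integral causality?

3  (C1, C2, I1 all integral)

#0 →J1  (source Se1 imposes e)
#4 →J1  (Se2 (Se) sets effort on bond)
#1 →I1  (I1 integral (f out))
#2 →J1  (common-f at J1 fixed by 1)
#3 →J1  (common-f at J1 fixed by 1)
#5 →J1  (common-f at J1 fixed by 1)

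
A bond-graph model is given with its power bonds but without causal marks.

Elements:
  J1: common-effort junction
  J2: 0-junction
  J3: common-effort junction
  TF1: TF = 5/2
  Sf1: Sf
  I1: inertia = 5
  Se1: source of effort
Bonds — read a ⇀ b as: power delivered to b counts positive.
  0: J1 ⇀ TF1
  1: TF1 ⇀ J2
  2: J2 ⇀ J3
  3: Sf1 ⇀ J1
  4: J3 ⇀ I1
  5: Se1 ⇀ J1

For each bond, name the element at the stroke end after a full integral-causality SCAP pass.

#3 stroke at Sf1  (Sf1 (Sf) sets flow on bond)
#5 stroke at J1  (Se1 (Se) sets effort on bond)
#0 stroke at TF1  (0-jn J1 has e-setter on 5)
#1 stroke at J2  (TF TF1: opposite of bond 0)
#2 stroke at J3  (common-e at J2 fixed by 1)
#4 stroke at I1  (common-e at J3 fixed by 2)

#0 stroke at TF1
#1 stroke at J2
#2 stroke at J3
#3 stroke at Sf1
#4 stroke at I1
#5 stroke at J1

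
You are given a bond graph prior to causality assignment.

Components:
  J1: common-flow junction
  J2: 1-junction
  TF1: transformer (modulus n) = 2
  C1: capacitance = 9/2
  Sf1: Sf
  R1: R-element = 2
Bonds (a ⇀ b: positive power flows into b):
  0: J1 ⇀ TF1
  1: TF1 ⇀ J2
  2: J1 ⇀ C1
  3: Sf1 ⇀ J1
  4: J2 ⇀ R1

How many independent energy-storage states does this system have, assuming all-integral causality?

1  (C1 all integral)

bond 3 →Sf1  (Sf1: flow source, stroke at near end)
bond 0 →J1  (J1 flow already set via bond 3)
bond 2 →J1  (1-jn J1 has f-setter on 3)
bond 1 →TF1  (TF1 one-in-one-out from 0)
bond 4 →J2  (1-jn J2 has f-setter on 1)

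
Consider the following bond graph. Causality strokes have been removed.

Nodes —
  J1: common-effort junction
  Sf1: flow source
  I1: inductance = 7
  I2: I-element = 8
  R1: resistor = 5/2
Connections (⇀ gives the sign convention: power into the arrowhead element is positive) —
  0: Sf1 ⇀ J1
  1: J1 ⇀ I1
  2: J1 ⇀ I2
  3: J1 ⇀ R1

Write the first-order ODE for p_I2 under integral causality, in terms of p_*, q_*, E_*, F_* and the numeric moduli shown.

dp_I2/dt = 5*F_Sf1/2 - 5*p_I1/14 - 5*p_I2/16

bond 0 |Sf1  (Sf1 (Sf) sets flow on bond)
bond 1 |I1  (I1: I, integral causality)
bond 2 |I2  (I2 outputs flow p/I2)
bond 3 |J1  (J1: last free bond brings effort in)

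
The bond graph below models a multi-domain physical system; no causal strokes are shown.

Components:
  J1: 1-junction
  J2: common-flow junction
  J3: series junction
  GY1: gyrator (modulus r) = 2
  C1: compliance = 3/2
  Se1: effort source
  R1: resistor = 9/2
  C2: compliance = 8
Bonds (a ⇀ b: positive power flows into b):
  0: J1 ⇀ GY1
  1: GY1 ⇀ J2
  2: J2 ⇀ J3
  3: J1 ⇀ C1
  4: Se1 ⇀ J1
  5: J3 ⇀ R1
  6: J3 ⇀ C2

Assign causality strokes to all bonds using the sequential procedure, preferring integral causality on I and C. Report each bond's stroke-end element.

#0 |GY1
#1 |GY1
#2 |J2
#3 |J1
#4 |J1
#5 |J3
#6 |J3

β4 stroke→J1  (source Se1 imposes e)
β3 stroke→J1  (prefer integral on C1)
β0 stroke→GY1  (J1: last free bond brings flow in)
β1 stroke→GY1  (GY GY1: same side as bond 0)
β2 stroke→J2  (common-f at J2 fixed by 1)
β5 stroke→J3  (common-f at J3 fixed by 2)
β6 stroke→J3  (common-f at J3 fixed by 2)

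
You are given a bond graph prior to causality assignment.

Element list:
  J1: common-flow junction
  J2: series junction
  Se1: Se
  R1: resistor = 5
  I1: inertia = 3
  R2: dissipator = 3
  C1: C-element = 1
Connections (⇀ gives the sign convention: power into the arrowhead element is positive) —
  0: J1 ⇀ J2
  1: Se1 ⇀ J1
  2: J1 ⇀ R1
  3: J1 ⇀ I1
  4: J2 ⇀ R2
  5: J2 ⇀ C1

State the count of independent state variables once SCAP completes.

2  (C1, I1 all integral)

β1 →J1  (Se1 (Se) sets effort on bond)
β3 →I1  (I1 outputs flow p/I1)
β0 →J1  (common-f at J1 fixed by 3)
β2 →J1  (1-jn J1 has f-setter on 3)
β4 →J2  (J2 flow already set via bond 0)
β5 →J2  (J2 flow already set via bond 0)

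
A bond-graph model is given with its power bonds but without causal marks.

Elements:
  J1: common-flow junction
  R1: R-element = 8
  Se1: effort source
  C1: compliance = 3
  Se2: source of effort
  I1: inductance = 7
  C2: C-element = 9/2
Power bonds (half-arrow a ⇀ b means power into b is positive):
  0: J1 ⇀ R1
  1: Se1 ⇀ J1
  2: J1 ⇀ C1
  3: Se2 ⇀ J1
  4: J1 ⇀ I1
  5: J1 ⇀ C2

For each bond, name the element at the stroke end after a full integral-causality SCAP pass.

b1 →J1  (source Se1 imposes e)
b3 →J1  (Se2 (Se) sets effort on bond)
b2 →J1  (C1 integral (e out))
b4 →I1  (I1 integral (f out))
b0 →J1  (J1 flow already set via bond 4)
b5 →J1  (J1: bond 4 brought flow, rest push out)

#0 stroke at J1
#1 stroke at J1
#2 stroke at J1
#3 stroke at J1
#4 stroke at I1
#5 stroke at J1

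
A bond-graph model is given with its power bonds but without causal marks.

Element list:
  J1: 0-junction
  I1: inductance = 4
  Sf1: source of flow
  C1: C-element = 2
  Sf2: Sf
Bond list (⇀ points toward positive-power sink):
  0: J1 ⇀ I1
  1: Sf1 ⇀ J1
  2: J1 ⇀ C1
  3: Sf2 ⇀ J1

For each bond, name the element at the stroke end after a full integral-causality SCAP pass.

β1 →Sf1  (Sf1 fixes flow; stroke at Sf1)
β3 →Sf2  (Sf2: flow source, stroke at near end)
β0 →I1  (prefer integral on I1)
β2 →J1  (J1: last free bond brings effort in)

bond 0 stroke→I1
bond 1 stroke→Sf1
bond 2 stroke→J1
bond 3 stroke→Sf2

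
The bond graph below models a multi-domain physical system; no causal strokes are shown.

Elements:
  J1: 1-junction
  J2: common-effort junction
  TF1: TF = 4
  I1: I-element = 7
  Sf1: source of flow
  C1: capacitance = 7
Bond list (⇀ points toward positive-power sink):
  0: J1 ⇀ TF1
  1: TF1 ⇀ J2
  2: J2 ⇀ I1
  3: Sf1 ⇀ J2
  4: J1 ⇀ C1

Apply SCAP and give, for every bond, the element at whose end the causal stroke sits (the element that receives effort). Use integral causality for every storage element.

bond 0 →TF1
bond 1 →J2
bond 2 →I1
bond 3 →Sf1
bond 4 →J1

bond 3 →Sf1  (Sf1 fixes flow; stroke at Sf1)
bond 2 →I1  (prefer integral on I1)
bond 1 →J2  (J2: last free bond brings effort in)
bond 0 →TF1  (through TF1, causality passes straight; one stroke at TF1)
bond 4 →J1  (1-jn J1 has f-setter on 0)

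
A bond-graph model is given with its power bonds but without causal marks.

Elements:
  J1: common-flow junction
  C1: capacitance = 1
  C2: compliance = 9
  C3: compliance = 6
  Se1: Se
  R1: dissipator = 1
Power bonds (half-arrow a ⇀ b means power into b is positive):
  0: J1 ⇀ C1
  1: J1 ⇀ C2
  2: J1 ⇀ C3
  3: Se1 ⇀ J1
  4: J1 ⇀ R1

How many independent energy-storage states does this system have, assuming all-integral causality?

3  (C1, C2, C3 all integral)

b3 |J1  (Se1 (Se) sets effort on bond)
b0 |J1  (C1: C, integral causality)
b1 |J1  (C2 outputs effort q/C2)
b2 |J1  (C3 integral (e out))
b4 |R1  (only one flow-in slot at J1)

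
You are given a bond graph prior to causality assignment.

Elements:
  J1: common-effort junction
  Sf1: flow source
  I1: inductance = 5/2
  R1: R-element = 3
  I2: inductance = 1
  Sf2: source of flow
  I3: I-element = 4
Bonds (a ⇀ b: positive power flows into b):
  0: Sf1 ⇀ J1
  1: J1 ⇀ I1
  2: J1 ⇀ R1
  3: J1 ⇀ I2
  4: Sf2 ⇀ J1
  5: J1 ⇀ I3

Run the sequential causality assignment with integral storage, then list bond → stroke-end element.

bond 0 stroke at Sf1
bond 1 stroke at I1
bond 2 stroke at J1
bond 3 stroke at I2
bond 4 stroke at Sf2
bond 5 stroke at I3

bond 0 →Sf1  (source Sf1 imposes f)
bond 4 →Sf2  (Sf2: flow source, stroke at near end)
bond 1 →I1  (I1 outputs flow p/I1)
bond 3 →I2  (I2 outputs flow p/I2)
bond 5 →I3  (prefer integral on I3)
bond 2 →J1  (J1: last free bond brings effort in)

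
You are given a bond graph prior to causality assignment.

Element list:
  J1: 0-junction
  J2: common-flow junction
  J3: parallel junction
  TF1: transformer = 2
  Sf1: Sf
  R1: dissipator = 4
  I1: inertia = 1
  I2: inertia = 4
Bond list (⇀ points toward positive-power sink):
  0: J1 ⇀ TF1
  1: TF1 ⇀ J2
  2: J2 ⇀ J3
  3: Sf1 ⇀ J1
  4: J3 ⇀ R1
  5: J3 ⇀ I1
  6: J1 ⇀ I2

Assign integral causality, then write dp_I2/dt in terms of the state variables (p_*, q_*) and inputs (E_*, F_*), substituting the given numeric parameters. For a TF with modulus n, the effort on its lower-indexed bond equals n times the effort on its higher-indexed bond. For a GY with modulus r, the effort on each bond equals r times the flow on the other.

b3 stroke→Sf1  (Sf1 (Sf) sets flow on bond)
b5 stroke→I1  (I1: I, integral causality)
b6 stroke→I2  (I2 outputs flow p/I2)
b0 stroke→J1  (only one effort-in slot at J1)
b1 stroke→TF1  (TF1: transformer flips bond 0)
b2 stroke→J2  (1-jn J2 has f-setter on 1)
b4 stroke→J3  (J3: last free bond brings effort in)

dp_I2/dt = 16*F_Sf1 - 8*p_I1 - 4*p_I2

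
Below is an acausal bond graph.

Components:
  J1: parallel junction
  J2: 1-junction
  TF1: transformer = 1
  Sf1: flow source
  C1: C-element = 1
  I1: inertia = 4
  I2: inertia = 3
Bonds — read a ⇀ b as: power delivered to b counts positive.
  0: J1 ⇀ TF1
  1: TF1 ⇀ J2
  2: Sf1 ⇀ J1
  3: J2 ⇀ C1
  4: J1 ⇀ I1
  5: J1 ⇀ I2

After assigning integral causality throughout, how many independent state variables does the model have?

β2 →Sf1  (Sf1 fixes flow; stroke at Sf1)
β3 →J2  (C1: C, integral causality)
β1 →TF1  (J2: last free bond brings flow in)
β0 →J1  (TF1 one-in-one-out from 1)
β4 →I1  (J1 effort already set via bond 0)
β5 →I2  (J1 effort already set via bond 0)

3  (C1, I1, I2 all integral)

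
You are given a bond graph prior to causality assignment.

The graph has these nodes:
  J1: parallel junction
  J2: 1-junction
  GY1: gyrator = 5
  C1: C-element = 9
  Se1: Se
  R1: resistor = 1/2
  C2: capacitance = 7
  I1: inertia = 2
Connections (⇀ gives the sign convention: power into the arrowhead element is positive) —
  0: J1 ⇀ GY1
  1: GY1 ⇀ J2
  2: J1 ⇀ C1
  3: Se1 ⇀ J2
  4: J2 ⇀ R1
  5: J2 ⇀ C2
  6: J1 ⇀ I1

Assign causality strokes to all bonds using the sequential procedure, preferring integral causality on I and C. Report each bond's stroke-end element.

bond 0 stroke→GY1
bond 1 stroke→GY1
bond 2 stroke→J1
bond 3 stroke→J2
bond 4 stroke→J2
bond 5 stroke→J2
bond 6 stroke→I1

bond 3 |J2  (Se1 (Se) sets effort on bond)
bond 2 |J1  (prefer integral on C1)
bond 0 |GY1  (common-e at J1 fixed by 2)
bond 6 |I1  (J1: bond 2 brought effort, rest push out)
bond 1 |GY1  (GY1: gyrator matches bond 0)
bond 4 |J2  (J2: bond 1 brought flow, rest push out)
bond 5 |J2  (J2: bond 1 brought flow, rest push out)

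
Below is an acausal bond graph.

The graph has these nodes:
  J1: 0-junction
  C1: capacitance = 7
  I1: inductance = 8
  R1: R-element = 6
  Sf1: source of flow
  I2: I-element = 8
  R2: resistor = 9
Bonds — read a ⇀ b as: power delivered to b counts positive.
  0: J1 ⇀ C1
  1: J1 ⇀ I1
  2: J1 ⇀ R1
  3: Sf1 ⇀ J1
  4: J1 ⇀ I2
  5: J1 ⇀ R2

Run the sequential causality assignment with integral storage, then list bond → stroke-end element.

β3 stroke at Sf1  (Sf1: flow source, stroke at near end)
β0 stroke at J1  (C1: C, integral causality)
β1 stroke at I1  (0-jn J1 has e-setter on 0)
β2 stroke at R1  (0-jn J1 has e-setter on 0)
β4 stroke at I2  (0-jn J1 has e-setter on 0)
β5 stroke at R2  (common-e at J1 fixed by 0)

bond 0 |J1
bond 1 |I1
bond 2 |R1
bond 3 |Sf1
bond 4 |I2
bond 5 |R2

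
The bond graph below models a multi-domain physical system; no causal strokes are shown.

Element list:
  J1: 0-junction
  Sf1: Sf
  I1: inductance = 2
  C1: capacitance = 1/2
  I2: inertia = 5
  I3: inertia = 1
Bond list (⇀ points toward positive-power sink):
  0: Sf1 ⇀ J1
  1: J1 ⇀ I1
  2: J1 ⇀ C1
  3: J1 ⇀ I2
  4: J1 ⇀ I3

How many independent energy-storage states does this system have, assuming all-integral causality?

b0 →Sf1  (Sf1: flow source, stroke at near end)
b1 →I1  (I1 integral (f out))
b2 →J1  (C1 integral (e out))
b3 →I2  (0-jn J1 has e-setter on 2)
b4 →I3  (J1: bond 2 brought effort, rest push out)

4  (C1, I1, I2, I3 all integral)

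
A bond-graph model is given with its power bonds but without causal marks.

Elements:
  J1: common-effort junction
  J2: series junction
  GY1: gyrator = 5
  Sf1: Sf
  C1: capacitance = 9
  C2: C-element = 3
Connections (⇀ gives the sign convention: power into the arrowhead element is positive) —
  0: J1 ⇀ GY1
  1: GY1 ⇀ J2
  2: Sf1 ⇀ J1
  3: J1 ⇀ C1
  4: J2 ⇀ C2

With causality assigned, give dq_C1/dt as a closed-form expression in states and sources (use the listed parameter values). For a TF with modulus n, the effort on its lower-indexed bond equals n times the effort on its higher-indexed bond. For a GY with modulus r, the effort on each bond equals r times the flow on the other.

dq_C1/dt = F_Sf1 - q_C2/15

bond 2 stroke→Sf1  (Sf1 fixes flow; stroke at Sf1)
bond 3 stroke→J1  (C1: C, integral causality)
bond 0 stroke→GY1  (J1: bond 3 brought effort, rest push out)
bond 1 stroke→GY1  (GY1 both-in/both-out from 0)
bond 4 stroke→J2  (J2: bond 1 brought flow, rest push out)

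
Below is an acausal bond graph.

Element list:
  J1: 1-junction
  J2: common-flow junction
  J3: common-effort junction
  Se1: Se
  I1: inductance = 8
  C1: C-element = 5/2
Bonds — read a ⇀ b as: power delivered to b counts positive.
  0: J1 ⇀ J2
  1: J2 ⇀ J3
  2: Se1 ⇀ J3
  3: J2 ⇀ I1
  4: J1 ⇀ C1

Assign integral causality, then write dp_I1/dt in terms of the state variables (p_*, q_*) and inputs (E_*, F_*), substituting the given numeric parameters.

#2 stroke→J3  (source Se1 imposes e)
#1 stroke→J2  (J3 effort already set via bond 2)
#3 stroke→I1  (I1 outputs flow p/I1)
#0 stroke→J2  (J2: bond 3 brought flow, rest push out)
#4 stroke→J1  (common-f at J1 fixed by 0)

dp_I1/dt = -E_Se1 - 2*q_C1/5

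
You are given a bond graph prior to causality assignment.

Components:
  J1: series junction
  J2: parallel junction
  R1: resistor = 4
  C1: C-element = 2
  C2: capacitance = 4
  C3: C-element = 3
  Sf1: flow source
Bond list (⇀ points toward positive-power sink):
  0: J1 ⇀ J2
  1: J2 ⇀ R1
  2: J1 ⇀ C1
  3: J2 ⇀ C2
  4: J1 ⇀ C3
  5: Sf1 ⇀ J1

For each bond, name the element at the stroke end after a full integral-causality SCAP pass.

b0 stroke→J1
b1 stroke→R1
b2 stroke→J1
b3 stroke→J2
b4 stroke→J1
b5 stroke→Sf1

b5 |Sf1  (Sf1: flow source, stroke at near end)
b0 |J1  (J1 flow already set via bond 5)
b2 |J1  (J1 flow already set via bond 5)
b4 |J1  (common-f at J1 fixed by 5)
b3 |J2  (C2: C, integral causality)
b1 |R1  (J2 effort already set via bond 3)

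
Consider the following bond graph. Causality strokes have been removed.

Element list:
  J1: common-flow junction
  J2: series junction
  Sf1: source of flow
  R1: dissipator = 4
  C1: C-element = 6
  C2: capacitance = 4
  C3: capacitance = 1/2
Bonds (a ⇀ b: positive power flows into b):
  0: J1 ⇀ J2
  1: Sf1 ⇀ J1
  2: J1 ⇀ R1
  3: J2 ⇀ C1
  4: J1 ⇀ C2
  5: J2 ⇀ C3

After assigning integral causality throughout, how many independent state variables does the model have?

3  (C1, C2, C3 all integral)

bond 1 →Sf1  (Sf1 fixes flow; stroke at Sf1)
bond 0 →J1  (J1: bond 1 brought flow, rest push out)
bond 2 →J1  (J1 flow already set via bond 1)
bond 4 →J1  (J1 flow already set via bond 1)
bond 3 →J2  (common-f at J2 fixed by 0)
bond 5 →J2  (J2 flow already set via bond 0)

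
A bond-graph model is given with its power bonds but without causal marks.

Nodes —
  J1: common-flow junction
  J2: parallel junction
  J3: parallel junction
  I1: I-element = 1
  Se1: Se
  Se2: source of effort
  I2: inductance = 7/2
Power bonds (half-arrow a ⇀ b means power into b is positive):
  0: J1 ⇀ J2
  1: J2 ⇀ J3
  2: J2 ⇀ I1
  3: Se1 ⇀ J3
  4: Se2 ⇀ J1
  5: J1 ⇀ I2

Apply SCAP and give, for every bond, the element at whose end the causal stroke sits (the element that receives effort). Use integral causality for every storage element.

β3 stroke at J3  (Se1 fixes effort; stroke away)
β4 stroke at J1  (Se2 fixes effort; stroke away)
β1 stroke at J2  (J3: bond 3 brought effort, rest push out)
β0 stroke at J1  (common-e at J2 fixed by 1)
β2 stroke at I1  (J2: bond 1 brought effort, rest push out)
β5 stroke at I2  (J1: last free bond brings flow in)

b0 stroke→J1
b1 stroke→J2
b2 stroke→I1
b3 stroke→J3
b4 stroke→J1
b5 stroke→I2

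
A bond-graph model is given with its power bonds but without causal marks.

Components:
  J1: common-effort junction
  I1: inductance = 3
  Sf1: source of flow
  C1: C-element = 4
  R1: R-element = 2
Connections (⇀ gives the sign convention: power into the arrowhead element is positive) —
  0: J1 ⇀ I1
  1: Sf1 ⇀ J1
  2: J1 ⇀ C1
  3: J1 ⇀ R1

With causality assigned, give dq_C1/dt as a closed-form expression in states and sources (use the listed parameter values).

dq_C1/dt = F_Sf1 - p_I1/3 - q_C1/8

bond 1 stroke at Sf1  (Sf1: flow source, stroke at near end)
bond 0 stroke at I1  (I1 outputs flow p/I1)
bond 2 stroke at J1  (C1 outputs effort q/C1)
bond 3 stroke at R1  (J1 effort already set via bond 2)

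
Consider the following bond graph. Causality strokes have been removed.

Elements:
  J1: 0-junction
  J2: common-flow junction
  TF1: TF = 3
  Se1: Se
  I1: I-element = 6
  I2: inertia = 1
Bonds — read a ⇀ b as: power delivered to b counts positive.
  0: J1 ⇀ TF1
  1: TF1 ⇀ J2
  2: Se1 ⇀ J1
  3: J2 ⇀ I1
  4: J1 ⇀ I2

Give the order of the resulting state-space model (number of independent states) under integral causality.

b2 →J1  (Se1: effort source, stroke at far end)
b0 →TF1  (0-jn J1 has e-setter on 2)
b4 →I2  (J1: bond 2 brought effort, rest push out)
b1 →J2  (TF1 one-in-one-out from 0)
b3 →I1  (only one flow-in slot at J2)

2  (I1, I2 all integral)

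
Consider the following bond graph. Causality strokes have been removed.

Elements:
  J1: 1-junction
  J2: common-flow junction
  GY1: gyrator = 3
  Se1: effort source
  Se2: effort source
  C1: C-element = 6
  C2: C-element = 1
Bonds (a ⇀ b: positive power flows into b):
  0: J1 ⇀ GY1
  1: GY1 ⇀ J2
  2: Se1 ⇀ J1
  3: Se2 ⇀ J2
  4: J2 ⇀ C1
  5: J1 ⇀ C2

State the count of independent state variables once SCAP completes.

β2 |J1  (Se1: effort source, stroke at far end)
β3 |J2  (Se2 (Se) sets effort on bond)
β4 |J2  (C1 integral (e out))
β1 |GY1  (J2: last free bond brings flow in)
β0 |GY1  (GY1 both-in/both-out from 1)
β5 |J1  (1-jn J1 has f-setter on 0)

2  (C1, C2 all integral)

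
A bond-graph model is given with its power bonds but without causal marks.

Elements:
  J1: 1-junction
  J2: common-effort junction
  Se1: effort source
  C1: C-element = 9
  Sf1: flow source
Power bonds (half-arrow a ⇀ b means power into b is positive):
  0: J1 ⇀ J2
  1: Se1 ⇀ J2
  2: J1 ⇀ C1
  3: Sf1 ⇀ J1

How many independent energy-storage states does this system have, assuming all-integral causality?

1  (C1 all integral)

bond 1 stroke at J2  (Se1: effort source, stroke at far end)
bond 3 stroke at Sf1  (Sf1 fixes flow; stroke at Sf1)
bond 0 stroke at J1  (common-f at J1 fixed by 3)
bond 2 stroke at J1  (common-f at J1 fixed by 3)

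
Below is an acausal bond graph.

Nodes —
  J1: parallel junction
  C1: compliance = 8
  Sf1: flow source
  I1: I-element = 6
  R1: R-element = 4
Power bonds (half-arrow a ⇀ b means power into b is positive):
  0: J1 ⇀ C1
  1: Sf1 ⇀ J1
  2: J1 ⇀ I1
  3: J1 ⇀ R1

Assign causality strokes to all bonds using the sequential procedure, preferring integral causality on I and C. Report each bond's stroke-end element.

#1 →Sf1  (Sf1: flow source, stroke at near end)
#0 →J1  (C1 integral (e out))
#2 →I1  (common-e at J1 fixed by 0)
#3 →R1  (J1: bond 0 brought effort, rest push out)

bond 0 stroke at J1
bond 1 stroke at Sf1
bond 2 stroke at I1
bond 3 stroke at R1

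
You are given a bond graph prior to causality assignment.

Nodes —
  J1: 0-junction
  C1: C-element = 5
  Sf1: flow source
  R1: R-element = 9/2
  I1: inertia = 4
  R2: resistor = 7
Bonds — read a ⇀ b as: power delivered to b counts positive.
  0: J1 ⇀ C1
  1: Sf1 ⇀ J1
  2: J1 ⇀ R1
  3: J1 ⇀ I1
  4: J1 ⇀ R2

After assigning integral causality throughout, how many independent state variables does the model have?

2  (C1, I1 all integral)

β1 →Sf1  (source Sf1 imposes f)
β0 →J1  (prefer integral on C1)
β2 →R1  (J1 effort already set via bond 0)
β3 →I1  (common-e at J1 fixed by 0)
β4 →R2  (J1 effort already set via bond 0)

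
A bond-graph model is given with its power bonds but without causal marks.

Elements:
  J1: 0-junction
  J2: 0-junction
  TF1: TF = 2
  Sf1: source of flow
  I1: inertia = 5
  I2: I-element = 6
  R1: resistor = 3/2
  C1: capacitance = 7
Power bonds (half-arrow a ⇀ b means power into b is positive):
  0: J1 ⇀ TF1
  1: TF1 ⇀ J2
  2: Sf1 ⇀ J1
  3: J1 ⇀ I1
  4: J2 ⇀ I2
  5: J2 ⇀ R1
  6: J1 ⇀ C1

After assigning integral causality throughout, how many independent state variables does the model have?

3  (C1, I1, I2 all integral)

bond 2 stroke→Sf1  (Sf1 (Sf) sets flow on bond)
bond 3 stroke→I1  (I1 integral (f out))
bond 4 stroke→I2  (prefer integral on I2)
bond 6 stroke→J1  (C1 outputs effort q/C1)
bond 0 stroke→TF1  (J1 effort already set via bond 6)
bond 1 stroke→J2  (TF TF1: opposite of bond 0)
bond 5 stroke→R1  (J2 effort already set via bond 1)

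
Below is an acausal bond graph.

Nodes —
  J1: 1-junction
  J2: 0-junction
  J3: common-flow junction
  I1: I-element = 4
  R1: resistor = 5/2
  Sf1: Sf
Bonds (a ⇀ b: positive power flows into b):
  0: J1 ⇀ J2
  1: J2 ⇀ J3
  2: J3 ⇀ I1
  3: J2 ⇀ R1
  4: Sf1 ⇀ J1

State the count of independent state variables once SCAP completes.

#4 |Sf1  (source Sf1 imposes f)
#0 |J1  (common-f at J1 fixed by 4)
#2 |I1  (I1: I, integral causality)
#1 |J3  (J3 flow already set via bond 2)
#3 |J2  (only one effort-in slot at J2)

1  (I1 all integral)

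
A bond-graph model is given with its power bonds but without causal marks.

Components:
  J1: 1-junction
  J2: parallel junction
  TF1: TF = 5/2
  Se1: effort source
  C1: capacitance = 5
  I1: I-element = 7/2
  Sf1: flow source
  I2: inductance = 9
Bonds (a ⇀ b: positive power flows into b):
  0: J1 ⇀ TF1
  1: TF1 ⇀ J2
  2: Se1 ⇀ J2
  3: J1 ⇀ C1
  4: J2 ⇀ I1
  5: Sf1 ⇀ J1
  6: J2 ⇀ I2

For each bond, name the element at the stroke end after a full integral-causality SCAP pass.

b2 |J2  (Se1 fixes effort; stroke away)
b5 |Sf1  (Sf1 fixes flow; stroke at Sf1)
b0 |J1  (1-jn J1 has f-setter on 5)
b3 |J1  (1-jn J1 has f-setter on 5)
b1 |TF1  (J2 effort already set via bond 2)
b4 |I1  (0-jn J2 has e-setter on 2)
b6 |I2  (0-jn J2 has e-setter on 2)

b0 |J1
b1 |TF1
b2 |J2
b3 |J1
b4 |I1
b5 |Sf1
b6 |I2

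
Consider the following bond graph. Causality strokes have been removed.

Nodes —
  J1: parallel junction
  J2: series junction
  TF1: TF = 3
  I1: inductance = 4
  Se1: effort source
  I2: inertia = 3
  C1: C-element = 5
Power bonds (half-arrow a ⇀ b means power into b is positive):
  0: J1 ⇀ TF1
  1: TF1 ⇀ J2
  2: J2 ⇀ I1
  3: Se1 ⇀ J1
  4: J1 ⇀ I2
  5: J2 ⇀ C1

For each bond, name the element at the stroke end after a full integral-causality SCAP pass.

β3 →J1  (Se1 fixes effort; stroke away)
β0 →TF1  (common-e at J1 fixed by 3)
β4 →I2  (J1: bond 3 brought effort, rest push out)
β1 →J2  (TF1 one-in-one-out from 0)
β2 →I1  (I1 integral (f out))
β5 →J2  (common-f at J2 fixed by 2)

β0 |TF1
β1 |J2
β2 |I1
β3 |J1
β4 |I2
β5 |J2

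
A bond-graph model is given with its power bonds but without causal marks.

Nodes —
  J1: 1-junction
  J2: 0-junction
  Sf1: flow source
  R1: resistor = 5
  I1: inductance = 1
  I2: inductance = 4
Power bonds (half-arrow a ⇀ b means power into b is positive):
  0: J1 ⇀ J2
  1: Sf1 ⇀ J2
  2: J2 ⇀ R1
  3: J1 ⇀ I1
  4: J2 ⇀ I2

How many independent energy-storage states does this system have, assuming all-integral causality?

bond 1 stroke→Sf1  (Sf1 (Sf) sets flow on bond)
bond 3 stroke→I1  (I1: I, integral causality)
bond 0 stroke→J1  (J1: bond 3 brought flow, rest push out)
bond 4 stroke→I2  (I2: I, integral causality)
bond 2 stroke→J2  (only one effort-in slot at J2)

2  (I1, I2 all integral)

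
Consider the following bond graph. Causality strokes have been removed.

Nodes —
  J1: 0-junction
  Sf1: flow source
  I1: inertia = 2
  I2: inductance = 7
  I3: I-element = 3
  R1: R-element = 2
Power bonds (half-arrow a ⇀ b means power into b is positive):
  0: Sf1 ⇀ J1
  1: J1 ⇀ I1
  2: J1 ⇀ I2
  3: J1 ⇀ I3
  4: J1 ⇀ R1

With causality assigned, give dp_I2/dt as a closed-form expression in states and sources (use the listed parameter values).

dp_I2/dt = 2*F_Sf1 - p_I1 - 2*p_I2/7 - 2*p_I3/3

#0 stroke at Sf1  (Sf1: flow source, stroke at near end)
#1 stroke at I1  (I1: I, integral causality)
#2 stroke at I2  (prefer integral on I2)
#3 stroke at I3  (I3 outputs flow p/I3)
#4 stroke at J1  (J1 needs exactly one e-in)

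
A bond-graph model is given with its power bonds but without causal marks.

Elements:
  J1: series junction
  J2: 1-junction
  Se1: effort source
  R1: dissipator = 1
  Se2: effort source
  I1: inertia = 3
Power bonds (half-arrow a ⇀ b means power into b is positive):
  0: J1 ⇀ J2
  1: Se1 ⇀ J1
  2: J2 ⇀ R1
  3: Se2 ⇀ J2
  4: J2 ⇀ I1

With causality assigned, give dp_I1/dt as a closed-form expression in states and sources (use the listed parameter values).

#1 stroke→J1  (source Se1 imposes e)
#3 stroke→J2  (Se2 fixes effort; stroke away)
#0 stroke→J2  (J1: last free bond brings flow in)
#4 stroke→I1  (prefer integral on I1)
#2 stroke→J2  (1-jn J2 has f-setter on 4)

dp_I1/dt = E_Se1 + E_Se2 - p_I1/3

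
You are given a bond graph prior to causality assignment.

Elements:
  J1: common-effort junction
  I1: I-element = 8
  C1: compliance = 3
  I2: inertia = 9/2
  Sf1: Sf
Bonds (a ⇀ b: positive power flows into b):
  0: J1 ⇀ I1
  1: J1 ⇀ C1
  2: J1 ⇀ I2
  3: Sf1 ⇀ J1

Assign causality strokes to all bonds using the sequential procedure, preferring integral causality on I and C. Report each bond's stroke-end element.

b3 |Sf1  (Sf1: flow source, stroke at near end)
b0 |I1  (I1 outputs flow p/I1)
b1 |J1  (C1 outputs effort q/C1)
b2 |I2  (0-jn J1 has e-setter on 1)

#0 stroke at I1
#1 stroke at J1
#2 stroke at I2
#3 stroke at Sf1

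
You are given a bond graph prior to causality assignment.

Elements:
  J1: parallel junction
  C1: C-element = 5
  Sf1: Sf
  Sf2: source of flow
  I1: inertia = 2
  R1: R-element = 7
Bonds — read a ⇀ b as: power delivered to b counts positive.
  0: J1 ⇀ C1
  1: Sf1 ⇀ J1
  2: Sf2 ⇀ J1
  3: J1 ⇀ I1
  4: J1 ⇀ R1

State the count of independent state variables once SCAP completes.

2  (C1, I1 all integral)

β1 |Sf1  (Sf1 fixes flow; stroke at Sf1)
β2 |Sf2  (source Sf2 imposes f)
β0 |J1  (prefer integral on C1)
β3 |I1  (common-e at J1 fixed by 0)
β4 |R1  (J1: bond 0 brought effort, rest push out)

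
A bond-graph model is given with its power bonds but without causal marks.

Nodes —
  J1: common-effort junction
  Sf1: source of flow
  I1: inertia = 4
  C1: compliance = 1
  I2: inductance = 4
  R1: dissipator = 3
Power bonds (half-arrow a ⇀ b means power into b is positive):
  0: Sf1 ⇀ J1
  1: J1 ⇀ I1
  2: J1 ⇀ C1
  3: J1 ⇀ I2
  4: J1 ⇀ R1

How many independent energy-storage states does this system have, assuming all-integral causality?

3  (C1, I1, I2 all integral)

b0 →Sf1  (Sf1 (Sf) sets flow on bond)
b1 →I1  (I1 outputs flow p/I1)
b2 →J1  (C1: C, integral causality)
b3 →I2  (common-e at J1 fixed by 2)
b4 →R1  (J1: bond 2 brought effort, rest push out)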